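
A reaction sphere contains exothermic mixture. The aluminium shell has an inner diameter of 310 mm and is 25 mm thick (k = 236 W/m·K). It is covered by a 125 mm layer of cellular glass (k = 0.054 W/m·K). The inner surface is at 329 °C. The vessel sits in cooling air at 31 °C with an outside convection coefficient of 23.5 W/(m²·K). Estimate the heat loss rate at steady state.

Spherical conduction: R = (1/r_in − 1/r_out)/(4πk) per layer; series-sum.
R_aluminium shell = (1/0.155 − 1/0.18)/(4π×236) = 3.021×10^-4 K/W
R_cellular glass = (1/0.18 − 1/0.305)/(4π×0.054) = 3.355 K/W
R_outer film = 1/(h·4πr_o²) = 1/(23.5×4π×0.305²) = 0.0364 K/W
R_total = 3.392 K/W
Q = ΔT/R_total = 298/3.392

Q ≈ 87.9 W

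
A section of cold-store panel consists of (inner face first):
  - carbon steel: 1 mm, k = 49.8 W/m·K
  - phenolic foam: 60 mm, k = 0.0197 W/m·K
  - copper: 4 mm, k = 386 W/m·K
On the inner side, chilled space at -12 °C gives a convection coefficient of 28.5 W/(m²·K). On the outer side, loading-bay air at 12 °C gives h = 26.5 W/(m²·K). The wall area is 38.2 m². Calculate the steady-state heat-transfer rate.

Treating each layer as a thermal resistance in series:
R_inner film = 1/(h_i·A) = 1/(28.5×38.2) = 9.185×10^-4 K/W
R_carbon steel = L/(kA) = 0.001/(49.8×38.2) = 5.257×10^-7 K/W
R_phenolic foam = L/(kA) = 0.06/(0.0197×38.2) = 0.07973 K/W
R_copper = L/(kA) = 0.004/(386×38.2) = 2.713×10^-7 K/W
R_outer film = 1/(h_o·A) = 1/(26.5×38.2) = 9.878×10^-4 K/W
R_total = 0.08164 K/W
Q = ΔT / R_total = 24 / 0.08164

Q ≈ 294 W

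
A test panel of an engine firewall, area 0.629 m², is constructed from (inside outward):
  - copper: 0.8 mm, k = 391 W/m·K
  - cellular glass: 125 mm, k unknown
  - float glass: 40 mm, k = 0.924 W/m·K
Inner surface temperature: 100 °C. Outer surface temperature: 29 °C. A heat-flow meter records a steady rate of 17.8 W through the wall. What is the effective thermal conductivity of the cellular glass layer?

k ≈ 0.0507 W/(m·K)

Treating each layer as a thermal resistance in series:
R_copper = L/(kA) = 0.0008/(391×0.629) = 3.253×10^-6 K/W
R_float glass = L/(kA) = 0.04/(0.924×0.629) = 0.06882 K/W
Sum of known resistances R_other = 0.06883 K/W
Total R = ΔT/Q = 71/17.8 = 3.989 K/W
R_cellular glass = R_total − R_other = 3.92 K/W
k = L/(R·A) = 0.125/(3.92×0.629)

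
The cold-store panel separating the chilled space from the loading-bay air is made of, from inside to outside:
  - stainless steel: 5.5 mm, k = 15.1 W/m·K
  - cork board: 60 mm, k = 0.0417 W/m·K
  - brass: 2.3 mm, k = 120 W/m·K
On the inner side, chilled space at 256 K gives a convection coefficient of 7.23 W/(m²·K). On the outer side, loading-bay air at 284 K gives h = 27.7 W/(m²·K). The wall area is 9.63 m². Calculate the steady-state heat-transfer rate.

Q ≈ 167 W

Treating each layer as a thermal resistance in series:
R_inner film = 1/(h_i·A) = 1/(7.23×9.63) = 0.01436 K/W
R_stainless steel = L/(kA) = 0.0055/(15.1×9.63) = 3.782×10^-5 K/W
R_cork board = L/(kA) = 0.06/(0.0417×9.63) = 0.1494 K/W
R_brass = L/(kA) = 0.0023/(120×9.63) = 1.99×10^-6 K/W
R_outer film = 1/(h_o·A) = 1/(27.7×9.63) = 0.003749 K/W
R_total = 0.1676 K/W
Q = ΔT / R_total = 28 / 0.1676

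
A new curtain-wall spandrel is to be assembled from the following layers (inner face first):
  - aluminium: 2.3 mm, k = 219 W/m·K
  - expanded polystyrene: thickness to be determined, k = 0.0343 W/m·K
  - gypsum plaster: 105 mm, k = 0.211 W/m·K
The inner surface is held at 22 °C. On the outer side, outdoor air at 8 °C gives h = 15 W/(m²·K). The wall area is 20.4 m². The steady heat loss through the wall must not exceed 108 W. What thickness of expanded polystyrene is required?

Model the wall as resistances in series:
R_aluminium = L/(kA) = 0.0023/(219×20.4) = 5.148×10^-7 K/W
R_gypsum plaster = L/(kA) = 0.105/(0.211×20.4) = 0.02439 K/W
R_outer film = 1/(h_o·A) = 1/(15×20.4) = 0.003268 K/W
Sum of the known resistances R_other = 0.02766 K/W
Required total resistance R_tot = ΔT/Q_allow = 14/108 = 0.1296 K/W
R_expanded polystyrene = R_tot − R_other = 0.102 K/W
L = R·k·A = 0.102×0.0343×20.4

L ≈ 71.3 mm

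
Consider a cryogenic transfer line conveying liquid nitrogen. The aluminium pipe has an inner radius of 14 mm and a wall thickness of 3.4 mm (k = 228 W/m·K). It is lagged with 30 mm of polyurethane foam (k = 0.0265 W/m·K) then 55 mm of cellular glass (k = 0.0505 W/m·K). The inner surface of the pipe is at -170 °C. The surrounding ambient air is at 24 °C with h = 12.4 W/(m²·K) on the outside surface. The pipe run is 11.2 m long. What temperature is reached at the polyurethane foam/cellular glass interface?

T ≈ -33.8 °C

Cylindrical conduction, so R = ln(r₂/r₁)/(2πkL) per layer, in series:
R_aluminium pipe wall = ln(17.4/14)/(2π×228×11.2) = 1.355×10^-5 K/W
R_polyurethane foam = ln(47.4/17.4)/(2π×0.0265×11.2) = 0.5374 K/W
R_cellular glass = ln(102.4/47.4)/(2π×0.0505×11.2) = 0.2167 K/W
R_outer film = 1/(h_o·2πr_oL) = 1/(12.4×2π×0.1024×11.2) = 0.01119 K/W
R_total = 0.7653 K/W
Q = ΔT/R_total = 194/0.7653
Q = 253 W
T_interface = T_inner + Q·ΣR(inner→interface) = -170 + 253×0.5374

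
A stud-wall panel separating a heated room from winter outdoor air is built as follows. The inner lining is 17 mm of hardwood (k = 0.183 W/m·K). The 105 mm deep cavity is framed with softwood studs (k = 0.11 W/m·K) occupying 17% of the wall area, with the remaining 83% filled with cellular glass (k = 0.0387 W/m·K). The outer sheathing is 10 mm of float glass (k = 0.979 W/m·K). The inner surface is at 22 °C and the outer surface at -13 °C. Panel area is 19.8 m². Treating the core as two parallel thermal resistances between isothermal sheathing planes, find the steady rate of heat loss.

Sheathing layers in series; stud and cavity paths in parallel between them.
R_inner = 0.017/(0.183×19.8) = 0.004692 K/W
R_stud  = 0.105/(0.11×0.17×19.8) = 0.2836 K/W
R_cav   = 0.105/(0.0387×0.83×19.8) = 0.1651 K/W
1/R_core = 1/R_stud + 1/R_cav → R_core = 0.1043 K/W
R_outer = 0.01/(0.979×19.8) = 5.159×10^-4 K/W
R_total = 0.1096 K/W
Q = ΔT/R_total = 35/0.1096

Q ≈ 319 W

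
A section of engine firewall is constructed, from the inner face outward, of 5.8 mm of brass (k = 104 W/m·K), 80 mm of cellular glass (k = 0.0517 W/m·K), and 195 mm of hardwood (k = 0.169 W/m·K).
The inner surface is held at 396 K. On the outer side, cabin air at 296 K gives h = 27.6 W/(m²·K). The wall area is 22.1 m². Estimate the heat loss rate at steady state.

Q ≈ 807 W

Thermal resistances in series:
R_brass = L/(kA) = 0.0058/(104×22.1) = 2.523×10^-6 K/W
R_cellular glass = L/(kA) = 0.08/(0.0517×22.1) = 0.07002 K/W
R_hardwood = L/(kA) = 0.195/(0.169×22.1) = 0.05221 K/W
R_outer film = 1/(h_o·A) = 1/(27.6×22.1) = 0.001639 K/W
R_total = 0.1239 K/W
Q = ΔT / R_total = 100 / 0.1239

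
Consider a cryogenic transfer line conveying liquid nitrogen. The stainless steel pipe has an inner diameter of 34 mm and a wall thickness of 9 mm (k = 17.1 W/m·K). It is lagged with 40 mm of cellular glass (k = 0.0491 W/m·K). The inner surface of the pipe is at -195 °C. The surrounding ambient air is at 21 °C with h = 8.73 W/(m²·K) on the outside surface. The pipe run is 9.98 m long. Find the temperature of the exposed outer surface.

T ≈ 2.92 °C

Per-layer cylindrical resistances, series-summed:
R_stainless steel pipe wall = ln(26/17)/(2π×17.1×9.98) = 3.962×10^-4 K/W
R_cellular glass = ln(66/26)/(2π×0.0491×9.98) = 0.3026 K/W
R_outer film = 1/(h_o·2πr_oL) = 1/(8.73×2π×0.066×9.98) = 0.02768 K/W
R_total = 0.3306 K/W
Q = ΔT/R_total = 216/0.3306
Q = 653 W
T_interface = T_inner + Q·ΣR(inner→interface) = -195 + 653×0.303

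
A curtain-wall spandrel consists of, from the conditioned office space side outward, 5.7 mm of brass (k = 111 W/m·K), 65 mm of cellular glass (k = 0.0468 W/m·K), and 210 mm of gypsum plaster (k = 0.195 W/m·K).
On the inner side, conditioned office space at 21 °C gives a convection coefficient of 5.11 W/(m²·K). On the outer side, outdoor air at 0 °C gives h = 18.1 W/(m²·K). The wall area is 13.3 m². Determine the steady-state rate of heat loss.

Q ≈ 103 W

Treating each layer as a thermal resistance in series:
R_inner film = 1/(h_i·A) = 1/(5.11×13.3) = 0.01471 K/W
R_brass = L/(kA) = 0.0057/(111×13.3) = 3.861×10^-6 K/W
R_cellular glass = L/(kA) = 0.065/(0.0468×13.3) = 0.1044 K/W
R_gypsum plaster = L/(kA) = 0.21/(0.195×13.3) = 0.08097 K/W
R_outer film = 1/(h_o·A) = 1/(18.1×13.3) = 0.004154 K/W
R_total = 0.2043 K/W
Q = ΔT / R_total = 21 / 0.2043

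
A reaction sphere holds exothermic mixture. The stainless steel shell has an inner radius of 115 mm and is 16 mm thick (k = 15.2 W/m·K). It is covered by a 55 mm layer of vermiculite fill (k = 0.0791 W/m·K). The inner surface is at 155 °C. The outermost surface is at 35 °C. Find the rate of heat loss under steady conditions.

Q ≈ 52.7 W

For a spherical shell R = (1/r₁ − 1/r₂)/(4πk); film R = 1/(h·4πr²). In series:
R_stainless steel shell = (1/0.115 − 1/0.131)/(4π×15.2) = 0.00556 K/W
R_vermiculite fill = (1/0.131 − 1/0.186)/(4π×0.0791) = 2.271 K/W
R_total = 2.276 K/W
Q = ΔT/R_total = 120/2.276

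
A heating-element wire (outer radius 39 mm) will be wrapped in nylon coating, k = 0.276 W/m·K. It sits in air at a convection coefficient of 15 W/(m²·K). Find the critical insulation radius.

r_cr ≈ 18.4 mm

For a cylinder r_cr = k/h = 0.276/15
r_cr = 18.4 mm; since the bare radius (39 mm) is above r_cr, any added insulation will reduce heat loss.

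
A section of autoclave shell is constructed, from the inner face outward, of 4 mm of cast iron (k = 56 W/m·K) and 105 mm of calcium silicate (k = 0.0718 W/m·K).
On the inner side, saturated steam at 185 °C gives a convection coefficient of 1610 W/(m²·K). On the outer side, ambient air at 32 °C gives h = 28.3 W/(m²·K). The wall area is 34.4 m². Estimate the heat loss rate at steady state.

Using the resistance-network approach (series):
R_inner film = 1/(h_i·A) = 1/(1610×34.4) = 1.806×10^-5 K/W
R_cast iron = L/(kA) = 0.004/(56×34.4) = 2.076×10^-6 K/W
R_calcium silicate = L/(kA) = 0.105/(0.0718×34.4) = 0.04251 K/W
R_outer film = 1/(h_o·A) = 1/(28.3×34.4) = 0.001027 K/W
R_total = 0.04356 K/W
Q = ΔT / R_total = 153 / 0.04356

Q ≈ 3510 W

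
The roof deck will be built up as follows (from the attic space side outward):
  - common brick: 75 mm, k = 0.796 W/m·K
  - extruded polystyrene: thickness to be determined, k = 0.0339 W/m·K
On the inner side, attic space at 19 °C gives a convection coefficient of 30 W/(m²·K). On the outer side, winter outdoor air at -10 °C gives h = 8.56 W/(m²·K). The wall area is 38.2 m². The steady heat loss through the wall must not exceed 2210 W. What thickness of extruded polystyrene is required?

L ≈ 8.71 mm

Series thermal resistances:
R_inner film = 1/(h_i·A) = 1/(30×38.2) = 8.726×10^-4 K/W
R_common brick = L/(kA) = 0.075/(0.796×38.2) = 0.002467 K/W
R_outer film = 1/(h_o·A) = 1/(8.56×38.2) = 0.003058 K/W
Sum of the known resistances R_other = 0.006397 K/W
Required total resistance R_tot = ΔT/Q_allow = 29/2210 = 0.01312 K/W
R_extruded polystyrene = R_tot − R_other = 0.006725 K/W
L = R·k·A = 0.006725×0.0339×38.2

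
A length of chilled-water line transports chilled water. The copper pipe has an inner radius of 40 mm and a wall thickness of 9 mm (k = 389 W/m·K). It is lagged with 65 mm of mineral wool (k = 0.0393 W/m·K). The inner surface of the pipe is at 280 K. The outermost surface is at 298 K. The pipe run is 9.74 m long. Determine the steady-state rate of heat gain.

Cylindrical conduction, so R = ln(r₂/r₁)/(2πkL) per layer, in series:
R_copper pipe wall = ln(49/40)/(2π×389×9.74) = 8.525×10^-6 K/W
R_mineral wool = ln(114/49)/(2π×0.0393×9.74) = 0.3511 K/W
R_total = 0.3511 K/W
Q = ΔT/R_total = 18/0.3511

Q ≈ 51.3 W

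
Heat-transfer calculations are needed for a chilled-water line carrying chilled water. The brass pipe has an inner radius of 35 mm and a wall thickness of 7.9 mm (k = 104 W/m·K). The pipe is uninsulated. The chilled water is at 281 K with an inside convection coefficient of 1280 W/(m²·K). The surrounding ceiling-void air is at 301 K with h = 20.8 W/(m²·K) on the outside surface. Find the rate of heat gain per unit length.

Treating each annulus and film as a series resistance:
R_inner film = 1/(h_i·2πr₁L) = 1/(1280×2π×0.035×1) = 0.003553 K/W
R_brass pipe wall = ln(42.9/35)/(2π×104×1) = 3.115×10^-4 K/W
R_outer film = 1/(h_o·2πr_oL) = 1/(20.8×2π×0.0429×1) = 0.1784 K/W
R_total = 0.1822 K/W
Q = ΔT/R_total = 20/0.1822

q′ ≈ 110 W/m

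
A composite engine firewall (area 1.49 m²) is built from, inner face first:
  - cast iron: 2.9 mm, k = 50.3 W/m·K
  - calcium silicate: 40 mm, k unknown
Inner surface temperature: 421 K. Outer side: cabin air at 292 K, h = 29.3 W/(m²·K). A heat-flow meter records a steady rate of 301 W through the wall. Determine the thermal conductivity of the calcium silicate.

Model the wall as resistances in series:
R_cast iron = L/(kA) = 0.0029/(50.3×1.49) = 3.869×10^-5 K/W
R_outer film = 1/(h_o·A) = 1/(29.3×1.49) = 0.02291 K/W
Sum of known resistances R_other = 0.02294 K/W
Total R = ΔT/Q = 129/301 = 0.4286 K/W
R_calcium silicate = R_total − R_other = 0.4056 K/W
k = L/(R·A) = 0.04/(0.4056×1.49)

k ≈ 0.0662 W/(m·K)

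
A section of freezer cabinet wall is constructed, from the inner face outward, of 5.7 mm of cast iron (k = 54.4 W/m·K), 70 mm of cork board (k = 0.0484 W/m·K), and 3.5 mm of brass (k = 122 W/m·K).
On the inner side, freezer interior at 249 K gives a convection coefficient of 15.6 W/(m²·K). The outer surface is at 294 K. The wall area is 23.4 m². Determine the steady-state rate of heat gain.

Q ≈ 697 W

Series thermal resistances:
R_inner film = 1/(h_i·A) = 1/(15.6×23.4) = 0.002739 K/W
R_cast iron = L/(kA) = 0.0057/(54.4×23.4) = 4.478×10^-6 K/W
R_cork board = L/(kA) = 0.07/(0.0484×23.4) = 0.06181 K/W
R_brass = L/(kA) = 0.0035/(122×23.4) = 1.226×10^-6 K/W
R_total = 0.06455 K/W
Q = ΔT / R_total = 45 / 0.06455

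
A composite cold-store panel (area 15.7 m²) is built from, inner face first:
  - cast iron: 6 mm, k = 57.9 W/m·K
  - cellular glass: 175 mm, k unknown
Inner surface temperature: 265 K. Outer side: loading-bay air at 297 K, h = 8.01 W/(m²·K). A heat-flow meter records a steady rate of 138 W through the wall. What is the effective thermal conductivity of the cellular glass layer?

k ≈ 0.0498 W/(m·K)

Treating each layer as a thermal resistance in series:
R_cast iron = L/(kA) = 0.006/(57.9×15.7) = 6.6×10^-6 K/W
R_outer film = 1/(h_o·A) = 1/(8.01×15.7) = 0.007952 K/W
Sum of known resistances R_other = 0.007958 K/W
Total R = ΔT/Q = 32/138 = 0.2319 K/W
R_cellular glass = R_total − R_other = 0.2239 K/W
k = L/(R·A) = 0.175/(0.2239×15.7)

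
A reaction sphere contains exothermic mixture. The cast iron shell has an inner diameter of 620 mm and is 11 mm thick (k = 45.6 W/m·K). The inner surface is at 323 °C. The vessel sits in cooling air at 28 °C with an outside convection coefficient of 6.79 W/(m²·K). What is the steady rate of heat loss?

For a spherical shell R = (1/r₁ − 1/r₂)/(4πk); film R = 1/(h·4πr²). In series:
R_cast iron shell = (1/0.31 − 1/0.321)/(4π×45.6) = 1.929×10^-4 K/W
R_outer film = 1/(h·4πr_o²) = 1/(6.79×4π×0.321²) = 0.1137 K/W
R_total = 0.1139 K/W
Q = ΔT/R_total = 295/0.1139

Q ≈ 2590 W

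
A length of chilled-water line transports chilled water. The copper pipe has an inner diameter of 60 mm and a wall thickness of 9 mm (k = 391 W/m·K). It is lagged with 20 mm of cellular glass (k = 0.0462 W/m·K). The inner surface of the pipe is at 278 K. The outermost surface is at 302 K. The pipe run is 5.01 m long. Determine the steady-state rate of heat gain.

Q ≈ 84.3 W

Treating each annulus and film as a series resistance:
R_copper pipe wall = ln(39/30)/(2π×391×5.01) = 2.132×10^-5 K/W
R_cellular glass = ln(59/39)/(2π×0.0462×5.01) = 0.2847 K/W
R_total = 0.2847 K/W
Q = ΔT/R_total = 24/0.2847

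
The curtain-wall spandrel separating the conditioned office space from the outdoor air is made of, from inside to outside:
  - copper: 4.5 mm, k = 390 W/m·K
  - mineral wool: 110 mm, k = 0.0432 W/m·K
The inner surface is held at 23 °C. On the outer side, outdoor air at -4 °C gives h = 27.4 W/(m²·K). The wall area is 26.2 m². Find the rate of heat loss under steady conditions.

Using the resistance-network approach (series):
R_copper = L/(kA) = 0.0045/(390×26.2) = 4.404×10^-7 K/W
R_mineral wool = L/(kA) = 0.11/(0.0432×26.2) = 0.09719 K/W
R_outer film = 1/(h_o·A) = 1/(27.4×26.2) = 0.001393 K/W
R_total = 0.09858 K/W
Q = ΔT / R_total = 27 / 0.09858

Q ≈ 274 W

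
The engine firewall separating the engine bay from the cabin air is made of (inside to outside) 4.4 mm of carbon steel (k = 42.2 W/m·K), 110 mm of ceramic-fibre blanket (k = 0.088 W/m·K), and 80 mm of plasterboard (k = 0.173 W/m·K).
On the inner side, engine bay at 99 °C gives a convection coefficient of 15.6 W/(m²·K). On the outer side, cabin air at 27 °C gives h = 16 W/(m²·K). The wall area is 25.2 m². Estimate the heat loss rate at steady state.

Q ≈ 987 W

Model the wall as resistances in series:
R_inner film = 1/(h_i·A) = 1/(15.6×25.2) = 0.002544 K/W
R_carbon steel = L/(kA) = 0.0044/(42.2×25.2) = 4.138×10^-6 K/W
R_ceramic-fibre blanket = L/(kA) = 0.11/(0.088×25.2) = 0.0496 K/W
R_plasterboard = L/(kA) = 0.08/(0.173×25.2) = 0.01835 K/W
R_outer film = 1/(h_o·A) = 1/(16×25.2) = 0.00248 K/W
R_total = 0.07298 K/W
Q = ΔT / R_total = 72 / 0.07298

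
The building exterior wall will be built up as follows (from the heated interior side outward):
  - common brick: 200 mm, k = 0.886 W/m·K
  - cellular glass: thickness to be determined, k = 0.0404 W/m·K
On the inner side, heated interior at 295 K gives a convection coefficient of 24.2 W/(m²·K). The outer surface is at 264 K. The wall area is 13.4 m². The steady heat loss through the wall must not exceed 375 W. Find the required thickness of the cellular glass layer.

Using the resistance-network approach (series):
R_inner film = 1/(h_i·A) = 1/(24.2×13.4) = 0.003084 K/W
R_common brick = L/(kA) = 0.2/(0.886×13.4) = 0.01685 K/W
Sum of the known resistances R_other = 0.01993 K/W
Required total resistance R_tot = ΔT/Q_allow = 31/375 = 0.08267 K/W
R_cellular glass = R_tot − R_other = 0.06274 K/W
L = R·k·A = 0.06274×0.0404×13.4

L ≈ 34 mm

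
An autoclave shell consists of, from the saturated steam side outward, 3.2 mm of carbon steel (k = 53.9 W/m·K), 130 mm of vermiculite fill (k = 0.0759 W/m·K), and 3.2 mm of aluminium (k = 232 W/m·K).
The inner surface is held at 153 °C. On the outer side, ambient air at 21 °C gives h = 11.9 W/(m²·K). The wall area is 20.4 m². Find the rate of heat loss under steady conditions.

Q ≈ 1500 W

Model the wall as resistances in series:
R_carbon steel = L/(kA) = 0.0032/(53.9×20.4) = 2.91×10^-6 K/W
R_vermiculite fill = L/(kA) = 0.13/(0.0759×20.4) = 0.08396 K/W
R_aluminium = L/(kA) = 0.0032/(232×20.4) = 6.761×10^-7 K/W
R_outer film = 1/(h_o·A) = 1/(11.9×20.4) = 0.004119 K/W
R_total = 0.08808 K/W
Q = ΔT / R_total = 132 / 0.08808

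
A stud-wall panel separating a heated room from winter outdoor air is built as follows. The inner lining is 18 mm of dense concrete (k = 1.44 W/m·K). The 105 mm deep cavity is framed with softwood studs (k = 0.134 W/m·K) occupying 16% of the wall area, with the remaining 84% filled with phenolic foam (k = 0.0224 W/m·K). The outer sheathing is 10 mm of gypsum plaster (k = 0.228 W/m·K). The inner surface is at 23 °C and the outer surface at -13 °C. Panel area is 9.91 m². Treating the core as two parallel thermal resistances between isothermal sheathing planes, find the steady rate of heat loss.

Sheathing layers in series; stud and cavity paths in parallel between them.
R_inner = 0.018/(1.44×9.91) = 0.001261 K/W
R_stud  = 0.105/(0.134×0.16×9.91) = 0.4942 K/W
R_cav   = 0.105/(0.0224×0.84×9.91) = 0.5631 K/W
1/R_core = 1/R_stud + 1/R_cav → R_core = 0.2632 K/W
R_outer = 0.01/(0.228×9.91) = 0.004426 K/W
R_total = 0.2689 K/W
Q = ΔT/R_total = 36/0.2689

Q ≈ 134 W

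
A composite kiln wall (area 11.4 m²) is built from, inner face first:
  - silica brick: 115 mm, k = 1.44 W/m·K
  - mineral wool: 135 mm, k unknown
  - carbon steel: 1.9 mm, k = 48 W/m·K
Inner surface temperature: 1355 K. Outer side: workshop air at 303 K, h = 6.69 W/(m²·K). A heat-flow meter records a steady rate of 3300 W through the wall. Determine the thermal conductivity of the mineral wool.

k ≈ 0.0396 W/(m·K)

Model the wall as resistances in series:
R_silica brick = L/(kA) = 0.115/(1.44×11.4) = 0.007005 K/W
R_carbon steel = L/(kA) = 0.0019/(48×11.4) = 3.472×10^-6 K/W
R_outer film = 1/(h_o·A) = 1/(6.69×11.4) = 0.01311 K/W
Sum of known resistances R_other = 0.02012 K/W
Total R = ΔT/Q = 1052/3300 = 0.3188 K/W
R_mineral wool = R_total − R_other = 0.2987 K/W
k = L/(R·A) = 0.135/(0.2987×11.4)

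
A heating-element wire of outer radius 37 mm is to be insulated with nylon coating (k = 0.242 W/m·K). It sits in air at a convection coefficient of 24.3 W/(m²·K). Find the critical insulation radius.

For a cylinder r_cr = k/h = 0.242/24.3
r_cr = 9.96 mm; since the bare radius (37 mm) is above r_cr, any added insulation will reduce heat loss.

r_cr ≈ 9.96 mm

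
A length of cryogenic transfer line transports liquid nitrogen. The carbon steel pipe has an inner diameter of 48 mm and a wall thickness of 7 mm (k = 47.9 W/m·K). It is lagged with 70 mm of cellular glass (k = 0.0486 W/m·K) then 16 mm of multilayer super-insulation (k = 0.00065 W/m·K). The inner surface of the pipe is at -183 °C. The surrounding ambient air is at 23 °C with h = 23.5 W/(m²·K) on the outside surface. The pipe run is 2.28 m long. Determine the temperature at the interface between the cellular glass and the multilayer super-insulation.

Treating each annulus and film as a series resistance:
R_carbon steel pipe wall = ln(31/24)/(2π×47.9×2.28) = 3.73×10^-4 K/W
R_cellular glass = ln(101/31)/(2π×0.0486×2.28) = 1.696 K/W
R_multilayer super-insulation = ln(117/101)/(2π×0.00065×2.28) = 15.79 K/W
R_outer film = 1/(h_o·2πr_oL) = 1/(23.5×2π×0.117×2.28) = 0.02539 K/W
R_total = 17.51 K/W
Q = ΔT/R_total = 206/17.51
Q = 11.8 W
T_interface = T_inner + Q·ΣR(inner→interface) = -183 + 11.8×1.697

T ≈ -163 °C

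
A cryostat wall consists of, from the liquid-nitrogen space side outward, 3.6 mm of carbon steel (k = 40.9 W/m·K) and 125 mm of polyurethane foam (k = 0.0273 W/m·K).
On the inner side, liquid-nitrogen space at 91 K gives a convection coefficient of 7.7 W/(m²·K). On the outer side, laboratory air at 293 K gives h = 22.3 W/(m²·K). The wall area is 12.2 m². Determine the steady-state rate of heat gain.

Treating each layer as a thermal resistance in series:
R_inner film = 1/(h_i·A) = 1/(7.7×12.2) = 0.01065 K/W
R_carbon steel = L/(kA) = 0.0036/(40.9×12.2) = 7.215×10^-6 K/W
R_polyurethane foam = L/(kA) = 0.125/(0.0273×12.2) = 0.3753 K/W
R_outer film = 1/(h_o·A) = 1/(22.3×12.2) = 0.003676 K/W
R_total = 0.3896 K/W
Q = ΔT / R_total = 202 / 0.3896

Q ≈ 518 W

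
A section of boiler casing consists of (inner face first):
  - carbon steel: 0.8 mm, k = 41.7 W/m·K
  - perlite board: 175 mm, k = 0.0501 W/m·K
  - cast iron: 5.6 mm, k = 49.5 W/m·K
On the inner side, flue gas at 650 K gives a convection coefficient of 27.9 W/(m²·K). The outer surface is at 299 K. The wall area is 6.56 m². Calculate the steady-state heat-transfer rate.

Treating each layer as a thermal resistance in series:
R_inner film = 1/(h_i·A) = 1/(27.9×6.56) = 0.005464 K/W
R_carbon steel = L/(kA) = 0.0008/(41.7×6.56) = 2.924×10^-6 K/W
R_perlite board = L/(kA) = 0.175/(0.0501×6.56) = 0.5325 K/W
R_cast iron = L/(kA) = 0.0056/(49.5×6.56) = 1.725×10^-5 K/W
R_total = 0.538 K/W
Q = ΔT / R_total = 351 / 0.538

Q ≈ 652 W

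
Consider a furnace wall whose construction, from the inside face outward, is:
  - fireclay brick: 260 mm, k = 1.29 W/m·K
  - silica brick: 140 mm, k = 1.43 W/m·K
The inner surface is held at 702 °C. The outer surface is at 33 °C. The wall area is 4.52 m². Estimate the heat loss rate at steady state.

Q ≈ 10100 W

Using the resistance-network approach (series):
R_fireclay brick = L/(kA) = 0.26/(1.29×4.52) = 0.04459 K/W
R_silica brick = L/(kA) = 0.14/(1.43×4.52) = 0.02166 K/W
R_total = 0.06625 K/W
Q = ΔT / R_total = 669 / 0.06625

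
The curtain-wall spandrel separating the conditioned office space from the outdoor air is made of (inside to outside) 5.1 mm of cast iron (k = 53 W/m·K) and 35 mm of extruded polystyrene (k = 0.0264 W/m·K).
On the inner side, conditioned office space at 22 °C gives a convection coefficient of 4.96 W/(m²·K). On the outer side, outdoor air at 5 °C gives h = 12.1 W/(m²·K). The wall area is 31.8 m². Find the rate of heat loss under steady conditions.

Series thermal resistances:
R_inner film = 1/(h_i·A) = 1/(4.96×31.8) = 0.00634 K/W
R_cast iron = L/(kA) = 0.0051/(53×31.8) = 3.026×10^-6 K/W
R_extruded polystyrene = L/(kA) = 0.035/(0.0264×31.8) = 0.04169 K/W
R_outer film = 1/(h_o·A) = 1/(12.1×31.8) = 0.002599 K/W
R_total = 0.05063 K/W
Q = ΔT / R_total = 17 / 0.05063

Q ≈ 336 W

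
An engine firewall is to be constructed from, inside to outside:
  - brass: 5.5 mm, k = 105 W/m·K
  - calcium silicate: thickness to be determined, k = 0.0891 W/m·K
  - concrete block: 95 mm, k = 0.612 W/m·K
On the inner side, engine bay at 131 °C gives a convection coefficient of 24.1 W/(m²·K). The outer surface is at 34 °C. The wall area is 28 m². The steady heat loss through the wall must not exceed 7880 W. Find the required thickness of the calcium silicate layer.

Thermal resistances in series:
R_inner film = 1/(h_i·A) = 1/(24.1×28) = 0.001482 K/W
R_brass = L/(kA) = 0.0055/(105×28) = 1.871×10^-6 K/W
R_concrete block = L/(kA) = 0.095/(0.612×28) = 0.005544 K/W
Sum of the known resistances R_other = 0.007028 K/W
Required total resistance R_tot = ΔT/Q_allow = 97/7880 = 0.01231 K/W
R_calcium silicate = R_tot − R_other = 0.005282 K/W
L = R·k·A = 0.005282×0.0891×28

L ≈ 13.2 mm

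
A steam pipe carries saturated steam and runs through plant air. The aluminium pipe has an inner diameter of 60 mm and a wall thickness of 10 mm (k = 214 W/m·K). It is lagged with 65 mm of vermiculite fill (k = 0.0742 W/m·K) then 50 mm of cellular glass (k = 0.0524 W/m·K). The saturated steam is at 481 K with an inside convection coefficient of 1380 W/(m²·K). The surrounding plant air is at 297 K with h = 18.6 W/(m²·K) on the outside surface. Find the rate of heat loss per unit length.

Treating each annulus and film as a series resistance:
R_inner film = 1/(h_i·2πr₁L) = 1/(1380×2π×0.03×1) = 0.003844 K/W
R_aluminium pipe wall = ln(40/30)/(2π×214×1) = 2.14×10^-4 K/W
R_vermiculite fill = ln(105/40)/(2π×0.0742×1) = 2.07 K/W
R_cellular glass = ln(155/105)/(2π×0.0524×1) = 1.183 K/W
R_outer film = 1/(h_o·2πr_oL) = 1/(18.6×2π×0.155×1) = 0.0552 K/W
R_total = 3.312 K/W
Q = ΔT/R_total = 184/3.312

q′ ≈ 55.6 W/m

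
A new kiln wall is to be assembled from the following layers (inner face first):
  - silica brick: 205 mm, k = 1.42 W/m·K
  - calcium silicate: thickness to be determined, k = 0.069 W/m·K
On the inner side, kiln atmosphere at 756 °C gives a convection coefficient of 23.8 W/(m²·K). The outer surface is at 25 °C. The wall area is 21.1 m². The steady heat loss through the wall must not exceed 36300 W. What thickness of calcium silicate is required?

Series thermal resistances:
R_inner film = 1/(h_i·A) = 1/(23.8×21.1) = 0.001991 K/W
R_silica brick = L/(kA) = 0.205/(1.42×21.1) = 0.006842 K/W
Sum of the known resistances R_other = 0.008833 K/W
Required total resistance R_tot = ΔT/Q_allow = 731/36300 = 0.02014 K/W
R_calcium silicate = R_tot − R_other = 0.0113 K/W
L = R·k·A = 0.0113×0.069×21.1

L ≈ 16.5 mm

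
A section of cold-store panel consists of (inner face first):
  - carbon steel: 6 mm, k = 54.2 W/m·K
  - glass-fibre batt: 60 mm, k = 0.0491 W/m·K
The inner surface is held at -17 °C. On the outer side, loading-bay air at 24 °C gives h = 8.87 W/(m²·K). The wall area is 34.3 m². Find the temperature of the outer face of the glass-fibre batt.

T ≈ 20.5 °C

Model the wall as resistances in series:
R_carbon steel = L/(kA) = 0.006/(54.2×34.3) = 3.227×10^-6 K/W
R_glass-fibre batt = L/(kA) = 0.06/(0.0491×34.3) = 0.03563 K/W
R_outer film = 1/(h_o·A) = 1/(8.87×34.3) = 0.003287 K/W
R_total = 0.03892 K/W;  Q = ΔT/R_total = 41/0.03892 = 1054 W
T_interface = T_inner + Q·ΣR(inner→interface) = -17 + 1050×0.03563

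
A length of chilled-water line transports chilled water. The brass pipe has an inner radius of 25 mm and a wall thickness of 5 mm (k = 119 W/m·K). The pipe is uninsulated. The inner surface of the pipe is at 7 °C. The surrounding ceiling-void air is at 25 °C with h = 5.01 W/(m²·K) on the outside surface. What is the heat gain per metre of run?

q′ ≈ 17 W/m

For a radial system each layer contributes R = ln(r_out/r_in)/(2πkL); films add R = 1/(hA).
R_brass pipe wall = ln(30/25)/(2π×119×1) = 2.438×10^-4 K/W
R_outer film = 1/(h_o·2πr_oL) = 1/(5.01×2π×0.03×1) = 1.059 K/W
R_total = 1.059 K/W
Q = ΔT/R_total = 18/1.059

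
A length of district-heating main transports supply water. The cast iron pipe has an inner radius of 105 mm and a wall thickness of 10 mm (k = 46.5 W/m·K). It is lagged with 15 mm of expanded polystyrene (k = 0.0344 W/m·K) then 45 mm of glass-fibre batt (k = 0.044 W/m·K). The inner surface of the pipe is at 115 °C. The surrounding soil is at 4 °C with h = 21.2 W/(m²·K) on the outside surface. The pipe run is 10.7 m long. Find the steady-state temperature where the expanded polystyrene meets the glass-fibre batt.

T ≈ 77.6 °C

Cylindrical conduction, so R = ln(r₂/r₁)/(2πkL) per layer, in series:
R_cast iron pipe wall = ln(115/105)/(2π×46.5×10.7) = 2.91×10^-5 K/W
R_expanded polystyrene = ln(130/115)/(2π×0.0344×10.7) = 0.05301 K/W
R_glass-fibre batt = ln(175/130)/(2π×0.044×10.7) = 0.1005 K/W
R_outer film = 1/(h_o·2πr_oL) = 1/(21.2×2π×0.175×10.7) = 0.004009 K/W
R_total = 0.1575 K/W
Q = ΔT/R_total = 111/0.1575
Q = 705 W
T_interface = T_inner − Q·ΣR(inner→interface) = 115 − 705×0.05304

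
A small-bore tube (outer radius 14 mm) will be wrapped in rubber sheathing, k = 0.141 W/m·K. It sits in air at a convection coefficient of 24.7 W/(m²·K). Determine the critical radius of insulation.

r_cr ≈ 5.71 mm

For a cylinder r_cr = k/h = 0.141/24.7
r_cr = 5.71 mm; since the bare radius (14 mm) is above r_cr, any added insulation will reduce heat loss.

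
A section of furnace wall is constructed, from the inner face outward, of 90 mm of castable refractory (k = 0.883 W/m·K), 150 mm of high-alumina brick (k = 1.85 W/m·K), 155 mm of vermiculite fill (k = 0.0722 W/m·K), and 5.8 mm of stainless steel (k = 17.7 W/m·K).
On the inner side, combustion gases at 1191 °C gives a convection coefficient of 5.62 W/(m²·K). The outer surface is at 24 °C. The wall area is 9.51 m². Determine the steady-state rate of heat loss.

Treating each layer as a thermal resistance in series:
R_inner film = 1/(h_i·A) = 1/(5.62×9.51) = 0.01871 K/W
R_castable refractory = L/(kA) = 0.09/(0.883×9.51) = 0.01072 K/W
R_high-alumina brick = L/(kA) = 0.15/(1.85×9.51) = 0.008526 K/W
R_vermiculite fill = L/(kA) = 0.155/(0.0722×9.51) = 0.2257 K/W
R_stainless steel = L/(kA) = 0.0058/(17.7×9.51) = 3.446×10^-5 K/W
R_total = 0.2637 K/W
Q = ΔT / R_total = 1167 / 0.2637

Q ≈ 4420 W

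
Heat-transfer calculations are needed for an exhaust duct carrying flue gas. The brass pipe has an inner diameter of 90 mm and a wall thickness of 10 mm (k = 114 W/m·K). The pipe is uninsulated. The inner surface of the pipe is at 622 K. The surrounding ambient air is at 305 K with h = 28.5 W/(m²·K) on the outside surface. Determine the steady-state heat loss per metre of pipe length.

q′ ≈ 3110 W/m

For a radial system each layer contributes R = ln(r_out/r_in)/(2πkL); films add R = 1/(hA).
R_brass pipe wall = ln(55/45)/(2π×114×1) = 2.802×10^-4 K/W
R_outer film = 1/(h_o·2πr_oL) = 1/(28.5×2π×0.055×1) = 0.1015 K/W
R_total = 0.1018 K/W
Q = ΔT/R_total = 317/0.1018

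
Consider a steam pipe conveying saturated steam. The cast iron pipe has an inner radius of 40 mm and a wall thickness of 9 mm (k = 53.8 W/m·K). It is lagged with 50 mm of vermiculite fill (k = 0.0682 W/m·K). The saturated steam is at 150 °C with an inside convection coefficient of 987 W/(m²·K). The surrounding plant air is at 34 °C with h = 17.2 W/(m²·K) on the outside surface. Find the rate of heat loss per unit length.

Radial resistances (cylindrical: R_cond = ln(r_o/r_i)/(2πkL), R_conv = 1/(h·2πrL)):
R_inner film = 1/(h_i·2πr₁L) = 1/(987×2π×0.04×1) = 0.004031 K/W
R_cast iron pipe wall = ln(49/40)/(2π×53.8×1) = 6.004×10^-4 K/W
R_vermiculite fill = ln(99/49)/(2π×0.0682×1) = 1.641 K/W
R_outer film = 1/(h_o·2πr_oL) = 1/(17.2×2π×0.099×1) = 0.09347 K/W
R_total = 1.739 K/W
Q = ΔT/R_total = 116/1.739

q′ ≈ 66.7 W/m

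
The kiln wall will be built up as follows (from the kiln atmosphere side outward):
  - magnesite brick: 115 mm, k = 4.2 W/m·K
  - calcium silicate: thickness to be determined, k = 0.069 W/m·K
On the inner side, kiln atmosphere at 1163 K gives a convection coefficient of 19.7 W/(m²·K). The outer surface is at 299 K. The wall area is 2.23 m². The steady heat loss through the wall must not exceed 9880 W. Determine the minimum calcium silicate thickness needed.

Model the wall as resistances in series:
R_inner film = 1/(h_i·A) = 1/(19.7×2.23) = 0.02276 K/W
R_magnesite brick = L/(kA) = 0.115/(4.2×2.23) = 0.01228 K/W
Sum of the known resistances R_other = 0.03504 K/W
Required total resistance R_tot = ΔT/Q_allow = 864/9880 = 0.08745 K/W
R_calcium silicate = R_tot − R_other = 0.05241 K/W
L = R·k·A = 0.05241×0.069×2.23

L ≈ 8.06 mm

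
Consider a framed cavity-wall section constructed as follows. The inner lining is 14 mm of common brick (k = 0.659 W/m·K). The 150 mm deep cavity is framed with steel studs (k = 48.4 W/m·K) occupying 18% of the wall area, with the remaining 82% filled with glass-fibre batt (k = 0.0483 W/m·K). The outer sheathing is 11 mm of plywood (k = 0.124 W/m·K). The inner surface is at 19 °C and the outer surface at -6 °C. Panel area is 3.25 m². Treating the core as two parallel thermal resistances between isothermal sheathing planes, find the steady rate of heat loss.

Q ≈ 639 W

Sheathing layers in series; stud and cavity paths in parallel between them.
R_inner = 0.014/(0.659×3.25) = 0.006537 K/W
R_stud  = 0.15/(48.4×0.18×3.25) = 0.005298 K/W
R_cav   = 0.15/(0.0483×0.82×3.25) = 1.165 K/W
1/R_core = 1/R_stud + 1/R_cav → R_core = 0.005274 K/W
R_outer = 0.011/(0.124×3.25) = 0.0273 K/W
R_total = 0.03911 K/W
Q = ΔT/R_total = 25/0.03911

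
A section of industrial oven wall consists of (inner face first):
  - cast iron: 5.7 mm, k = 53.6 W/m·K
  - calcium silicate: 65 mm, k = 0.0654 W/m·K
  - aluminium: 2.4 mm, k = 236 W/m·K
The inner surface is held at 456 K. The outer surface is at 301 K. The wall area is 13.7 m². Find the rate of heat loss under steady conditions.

Series thermal resistances:
R_cast iron = L/(kA) = 0.0057/(53.6×13.7) = 7.762×10^-6 K/W
R_calcium silicate = L/(kA) = 0.065/(0.0654×13.7) = 0.07255 K/W
R_aluminium = L/(kA) = 0.0024/(236×13.7) = 7.423×10^-7 K/W
R_total = 0.07255 K/W
Q = ΔT / R_total = 155 / 0.07255

Q ≈ 2140 W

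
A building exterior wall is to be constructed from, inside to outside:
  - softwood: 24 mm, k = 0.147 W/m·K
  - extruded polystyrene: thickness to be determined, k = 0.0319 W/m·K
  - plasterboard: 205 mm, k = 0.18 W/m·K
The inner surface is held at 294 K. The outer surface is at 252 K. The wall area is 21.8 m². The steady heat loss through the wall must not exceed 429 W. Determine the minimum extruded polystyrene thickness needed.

L ≈ 26.5 mm

Series thermal resistances:
R_softwood = L/(kA) = 0.024/(0.147×21.8) = 0.007489 K/W
R_plasterboard = L/(kA) = 0.205/(0.18×21.8) = 0.05224 K/W
Sum of the known resistances R_other = 0.05973 K/W
Required total resistance R_tot = ΔT/Q_allow = 42/429 = 0.0979 K/W
R_extruded polystyrene = R_tot − R_other = 0.03817 K/W
L = R·k·A = 0.03817×0.0319×21.8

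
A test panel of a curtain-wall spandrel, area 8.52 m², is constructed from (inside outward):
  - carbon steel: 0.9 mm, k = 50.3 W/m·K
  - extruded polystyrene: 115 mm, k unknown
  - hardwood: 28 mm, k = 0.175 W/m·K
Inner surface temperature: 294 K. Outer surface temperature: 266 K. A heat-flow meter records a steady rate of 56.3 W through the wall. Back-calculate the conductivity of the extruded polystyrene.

k ≈ 0.0282 W/(m·K)

Series thermal resistances:
R_carbon steel = L/(kA) = 0.0009/(50.3×8.52) = 2.1×10^-6 K/W
R_hardwood = L/(kA) = 0.028/(0.175×8.52) = 0.01878 K/W
Sum of known resistances R_other = 0.01878 K/W
Total R = ΔT/Q = 28/56.3 = 0.4973 K/W
R_extruded polystyrene = R_total − R_other = 0.4786 K/W
k = L/(R·A) = 0.115/(0.4786×8.52)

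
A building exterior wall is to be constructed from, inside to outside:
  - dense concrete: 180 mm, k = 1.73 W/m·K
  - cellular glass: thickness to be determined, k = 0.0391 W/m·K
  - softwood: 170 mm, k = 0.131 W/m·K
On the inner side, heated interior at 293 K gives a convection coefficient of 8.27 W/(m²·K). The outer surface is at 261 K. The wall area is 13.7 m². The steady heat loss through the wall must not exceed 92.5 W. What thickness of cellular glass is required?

L ≈ 126 mm

Treating each layer as a thermal resistance in series:
R_inner film = 1/(h_i·A) = 1/(8.27×13.7) = 0.008826 K/W
R_dense concrete = L/(kA) = 0.18/(1.73×13.7) = 0.007595 K/W
R_softwood = L/(kA) = 0.17/(0.131×13.7) = 0.09472 K/W
Sum of the known resistances R_other = 0.1111 K/W
Required total resistance R_tot = ΔT/Q_allow = 32/92.5 = 0.3459 K/W
R_cellular glass = R_tot − R_other = 0.2348 K/W
L = R·k·A = 0.2348×0.0391×13.7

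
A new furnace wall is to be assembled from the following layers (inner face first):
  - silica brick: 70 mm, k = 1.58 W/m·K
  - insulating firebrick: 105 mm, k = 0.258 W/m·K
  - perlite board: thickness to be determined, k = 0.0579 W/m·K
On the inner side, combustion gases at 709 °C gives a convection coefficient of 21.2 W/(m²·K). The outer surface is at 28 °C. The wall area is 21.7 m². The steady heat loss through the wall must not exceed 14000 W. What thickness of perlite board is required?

Series thermal resistances:
R_inner film = 1/(h_i·A) = 1/(21.2×21.7) = 0.002174 K/W
R_silica brick = L/(kA) = 0.07/(1.58×21.7) = 0.002042 K/W
R_insulating firebrick = L/(kA) = 0.105/(0.258×21.7) = 0.01875 K/W
Sum of the known resistances R_other = 0.02297 K/W
Required total resistance R_tot = ΔT/Q_allow = 681/14000 = 0.04864 K/W
R_perlite board = R_tot − R_other = 0.02567 K/W
L = R·k·A = 0.02567×0.0579×21.7

L ≈ 32.3 mm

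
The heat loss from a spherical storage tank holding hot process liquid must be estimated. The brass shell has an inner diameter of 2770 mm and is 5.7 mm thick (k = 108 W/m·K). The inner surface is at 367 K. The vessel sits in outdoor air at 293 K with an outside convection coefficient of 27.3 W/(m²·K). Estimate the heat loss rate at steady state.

Radial (spherical) resistances in series:
R_brass shell = (1/1.385 − 1/1.3907)/(4π×108) = 2.181×10^-6 K/W
R_outer film = 1/(h·4πr_o²) = 1/(27.3×4π×1.3907²) = 0.001507 K/W
R_total = 0.001509 K/W
Q = ΔT/R_total = 74/0.001509

Q ≈ 49000 W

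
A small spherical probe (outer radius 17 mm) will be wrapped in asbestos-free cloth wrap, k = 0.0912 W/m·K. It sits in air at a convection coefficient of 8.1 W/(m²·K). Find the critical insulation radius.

For a sphere r_cr = 2k/h = 2×0.0912/8.1
r_cr = 22.5 mm; since the bare radius (17 mm) is below r_cr, adding a thin layer of insulation will *increase* heat loss.

r_cr ≈ 22.5 mm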